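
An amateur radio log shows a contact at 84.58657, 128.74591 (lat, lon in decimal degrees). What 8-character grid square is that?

PR44io90

Add 180° to longitude and 90° to latitude: 308.74591, 174.58657.
Field: 308.74591/20 → 15 → P, 174.58657/10 → 17 → R; chars PR.
Square: 8.74591/2 → 4, 4.58657/1 → 4; chars 44.
Subsquare: 0.74591/0.0833333 → 8 → i, 0.58657/0.0416667 → 14 → o; chars io.
Extended square: 0.07924/0.00833333 → 9, 0.00324/0.00416667 → 0; chars 90.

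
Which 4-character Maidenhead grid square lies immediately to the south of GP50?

GO59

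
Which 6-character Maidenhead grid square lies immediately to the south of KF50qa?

Latitude subsquare a = 0; −1 → -1, wraps to 23 = x, carry into square.
Latitude square 0; −1 → -1, wraps to 9, carry into field.
Latitude field F = 5; −1 → 4 = E.
The longitude characters are unchanged.

KE59qx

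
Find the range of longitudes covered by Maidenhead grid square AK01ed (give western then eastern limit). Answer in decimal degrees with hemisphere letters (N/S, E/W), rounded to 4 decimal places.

179.6667° W, 179.5833° W

Field A=0, K=10: +0·20° lon, +10·10° lat → SW at lon -180°, lat 10°.
Square 0, 1: +0·2° lon, +1·1° lat → SW at lon -180°, lat 11°.
Subsquare e=4, d=3: +4·0.0833333° lon, +3·0.0416667° lat → SW at lon -179.667°, lat 11.125°.
Cell spans 0.0833333° lon × 0.0416667° lat.
west 179.6667° W, east 179.5833° W.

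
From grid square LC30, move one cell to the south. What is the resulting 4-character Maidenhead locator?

LB39

Latitude square 0; −1 → -1, wraps to 9, carry into field.
Latitude field C = 2; −1 → 1 = B.
The longitude characters are unchanged.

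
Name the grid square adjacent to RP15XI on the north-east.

RP25aj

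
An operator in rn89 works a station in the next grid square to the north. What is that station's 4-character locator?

RO80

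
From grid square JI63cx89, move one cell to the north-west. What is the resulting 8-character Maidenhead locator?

Longitude extended square 8; −1 → 7.
Latitude extended square 9; +1 → 10, wraps to 0, carry into subsquare.
Latitude subsquare x = 23; +1 → 24, wraps to 0 = a, carry into square.
Latitude square 3; +1 → 4.

JI64ca70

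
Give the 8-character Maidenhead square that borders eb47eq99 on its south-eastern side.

EB47fq08

Longitude extended square 9; +1 → 10, wraps to 0, carry into subsquare.
Longitude subsquare e = 4; +1 → 5 = f.
Latitude extended square 9; −1 → 8.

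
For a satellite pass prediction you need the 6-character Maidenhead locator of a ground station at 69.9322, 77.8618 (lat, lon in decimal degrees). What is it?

MP89ww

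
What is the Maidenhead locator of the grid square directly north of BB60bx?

BB61ba

Latitude subsquare x = 23; +1 → 24, wraps to 0 = a, carry into square.
Latitude square 0; +1 → 1.
The longitude characters are unchanged.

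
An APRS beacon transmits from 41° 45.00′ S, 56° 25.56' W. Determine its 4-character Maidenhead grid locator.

GE18

Add 180° to longitude and 90° to latitude: 123.57, 48.25.
Field: lon ⌊123.57/20⌋ = 6 → G; lat ⌊48.25/10⌋ = 4 → E.
Square: lon ⌊3.57/2⌋ = 1; lat ⌊8.25/1⌋ = 8.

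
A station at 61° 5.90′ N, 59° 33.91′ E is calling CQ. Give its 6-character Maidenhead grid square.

Shift to the Maidenhead origin (180°W, 90°S): lon 239.5652, lat 151.0983.
Field: 239.5652/20 → 11 → L, 151.0983/10 → 15 → P; chars LP.
Square: 19.5652/2 → 9, 1.0983/1 → 1; chars 91.
Subsquare: 1.5652/0.0833333 → 18 → s, 0.0983/0.0416667 → 2 → c; chars sc.

LP91sc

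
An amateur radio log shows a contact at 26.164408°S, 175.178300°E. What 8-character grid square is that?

RG73ou10

Add 180° to longitude and 90° to latitude: 355.17830, 63.83559.
Field (20°×10°, letters A–R): 355.17830/20 → 17 → R, 63.83559/10 → 6 → G; chars RG.
Square (2°×1°, digits 0–9): 15.17830/2 → 7, 3.83559/1 → 3; chars 73.
Subsquare (5′×2.5′, letters a–x): 1.17830/0.0833333 → 14 → o, 0.83559/0.0416667 → 20 → u; chars ou.
Extended square (30″×15″, digits 0–9): 0.01163/0.00833333 → 1, 0.00226/0.00416667 → 0; chars 10.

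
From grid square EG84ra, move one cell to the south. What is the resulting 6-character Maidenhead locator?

Latitude subsquare a = 0; −1 → -1, wraps to 23 = x, carry into square.
Latitude square 4; −1 → 3.
The longitude characters are unchanged.

EG83rx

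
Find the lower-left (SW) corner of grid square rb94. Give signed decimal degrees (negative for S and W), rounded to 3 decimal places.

-76.000, 178.000

Field R=17, B=1: +17·20° lon, +1·10° lat → SW at lon 160°, lat -80°.
Square 9, 4: +9·2° lon, +4·1° lat → SW at lon 178°, lat -76°.
latitude -76.000, longitude 178.000.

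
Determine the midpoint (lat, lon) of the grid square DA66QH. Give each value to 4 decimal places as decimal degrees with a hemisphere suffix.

83.6875° S, 106.6250° W

Field D=3, A=0: +3·20° lon, +0·10° lat → SW at lon -120°, lat -90°.
Square 6, 6: +6·2° lon, +6·1° lat → SW at lon -108°, lat -84°.
Subsquare q=16, h=7: +16·0.0833333° lon, +7·0.0416667° lat → SW at lon -106.667°, lat -83.7083°.
Cell spans 0.0833333° lon × 0.0416667° lat. Centre is SW corner plus half of each.
latitude 83.6875° S, longitude 106.6250° W.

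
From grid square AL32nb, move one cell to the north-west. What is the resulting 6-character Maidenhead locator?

Longitude subsquare n = 13; −1 → 12 = m.
Latitude subsquare b = 1; +1 → 2 = c.

AL32mc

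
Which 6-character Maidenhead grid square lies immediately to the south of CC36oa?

Latitude subsquare a = 0; −1 → -1, wraps to 23 = x, carry into square.
Latitude square 6; −1 → 5.
The longitude characters are unchanged.

CC35ox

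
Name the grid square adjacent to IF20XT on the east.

IF30at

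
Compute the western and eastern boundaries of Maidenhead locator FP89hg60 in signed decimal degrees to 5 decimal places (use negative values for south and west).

Field F=5, P=15: +5·20° lon, +15·10° lat → SW at lon -80°, lat 60°.
Square 8, 9: +8·2° lon, +9·1° lat → SW at lon -64°, lat 69°.
Subsquare h=7, g=6: +7·0.0833333° lon, +6·0.0416667° lat → SW at lon -63.4167°, lat 69.25°.
Extended square 6, 0: +6·0.00833333° lon, +0·0.00416667° lat → SW at lon -63.3667°, lat 69.25°.
Cell spans 0.00833333° lon × 0.00416667° lat.
west -63.36667, east -63.35833.

-63.36667, -63.35833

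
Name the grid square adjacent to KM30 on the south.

KL39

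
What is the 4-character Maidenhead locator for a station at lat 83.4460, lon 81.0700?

Add 180° to longitude and 90° to latitude: 261.07, 173.45.
Field: lon ⌊261.07/20⌋ = 13 → N; lat ⌊173.45/10⌋ = 17 → R.
Square: lon ⌊1.07/2⌋ = 0; lat ⌊3.45/1⌋ = 3.

NR03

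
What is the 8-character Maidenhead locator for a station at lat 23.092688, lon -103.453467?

DL83gc52

Add 180° to longitude and 90° to latitude: 76.54653, 113.09269.
Field (20°×10°, letters A–R): lon ⌊76.54653/20⌋ = 3 → D; lat ⌊113.09269/10⌋ = 11 → L.
Square (2°×1°, digits 0–9): lon ⌊16.54653/2⌋ = 8; lat ⌊3.09269/1⌋ = 3.
Subsquare (5′×2.5′, letters a–x): lon ⌊0.54653/0.0833333⌋ = 6 → g; lat ⌊0.09269/0.0416667⌋ = 2 → c.
Extended square (30″×15″, digits 0–9): lon ⌊0.04653/0.00833333⌋ = 5; lat ⌊0.00935/0.00416667⌋ = 2.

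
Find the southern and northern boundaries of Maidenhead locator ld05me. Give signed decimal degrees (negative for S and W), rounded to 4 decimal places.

Field L=11, D=3: +11·20° lon, +3·10° lat → SW at lon 40°, lat -60°.
Square 0, 5: +0·2° lon, +5·1° lat → SW at lon 40°, lat -55°.
Subsquare m=12, e=4: +12·0.0833333° lon, +4·0.0416667° lat → SW at lon 41°, lat -54.8333°.
Cell spans 0.0833333° lon × 0.0416667° lat.
south -54.8333, north -54.7917.

-54.8333, -54.7917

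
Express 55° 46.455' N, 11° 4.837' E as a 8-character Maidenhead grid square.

JO55ms95

Shift to the Maidenhead origin (180°W, 90°S): lon 191.08062, lat 145.77425.
Field (20°×10°, letters A–R): lon ⌊191.08062/20⌋ = 9 → J; lat ⌊145.77425/10⌋ = 14 → O.
Square (2°×1°, digits 0–9): lon ⌊11.08062/2⌋ = 5; lat ⌊5.77425/1⌋ = 5.
Subsquare (5′×2.5′, letters a–x): lon ⌊1.08062/0.0833333⌋ = 12 → m; lat ⌊0.77425/0.0416667⌋ = 18 → s.
Extended square (30″×15″, digits 0–9): lon ⌊0.08062/0.00833333⌋ = 9; lat ⌊0.02425/0.00416667⌋ = 5.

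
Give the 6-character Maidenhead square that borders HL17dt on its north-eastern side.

HL17eu

Longitude subsquare d = 3; +1 → 4 = e.
Latitude subsquare t = 19; +1 → 20 = u.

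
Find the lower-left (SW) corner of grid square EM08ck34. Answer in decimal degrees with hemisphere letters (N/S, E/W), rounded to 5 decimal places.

38.43333° N, 99.80833° W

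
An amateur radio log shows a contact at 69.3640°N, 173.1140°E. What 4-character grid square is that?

Shift to the Maidenhead origin (180°W, 90°S): lon 353.11, lat 159.36.
Field: 353.11/20 → 17 → R, 159.36/10 → 15 → P; chars RP.
Square: 13.11/2 → 6, 9.36/1 → 9; chars 69.

RP69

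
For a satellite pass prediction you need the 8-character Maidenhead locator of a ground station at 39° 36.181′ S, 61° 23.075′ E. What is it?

MF00qj65

Add 180° to longitude and 90° to latitude: 241.38458, 50.39698.
Field: lon ⌊241.38458/20⌋ = 12 → M; lat ⌊50.39698/10⌋ = 5 → F.
Square: lon ⌊1.38458/2⌋ = 0; lat ⌊0.39698/1⌋ = 0.
Subsquare: lon ⌊1.38458/0.0833333⌋ = 16 → q; lat ⌊0.39698/0.0416667⌋ = 9 → j.
Extended square: lon ⌊0.05125/0.00833333⌋ = 6; lat ⌊0.02198/0.00416667⌋ = 5.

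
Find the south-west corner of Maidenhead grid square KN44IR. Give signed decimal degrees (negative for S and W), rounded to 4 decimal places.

Field K=10, N=13: +10·20° lon, +13·10° lat → SW at lon 20°, lat 40°.
Square 4, 4: +4·2° lon, +4·1° lat → SW at lon 28°, lat 44°.
Subsquare i=8, r=17: +8·0.0833333° lon, +17·0.0416667° lat → SW at lon 28.6667°, lat 44.7083°.
latitude 44.7083, longitude 28.6667.

44.7083, 28.6667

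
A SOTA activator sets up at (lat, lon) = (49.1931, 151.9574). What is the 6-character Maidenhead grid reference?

QN59xe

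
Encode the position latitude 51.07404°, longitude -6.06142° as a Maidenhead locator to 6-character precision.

Add 180° to longitude and 90° to latitude: 173.9386, 141.0740.
Field: 173.9386/20 → 8 → I, 141.0740/10 → 14 → O; chars IO.
Square: 13.9386/2 → 6, 1.0740/1 → 1; chars 61.
Subsquare: 1.9386/0.0833333 → 23 → x, 0.0740/0.0416667 → 1 → b; chars xb.

IO61xb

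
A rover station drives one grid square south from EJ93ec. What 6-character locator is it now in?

Latitude subsquare c = 2; −1 → 1 = b.
The longitude characters are unchanged.

EJ93eb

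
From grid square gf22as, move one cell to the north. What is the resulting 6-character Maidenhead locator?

GF22at

Latitude subsquare s = 18; +1 → 19 = t.
The longitude characters are unchanged.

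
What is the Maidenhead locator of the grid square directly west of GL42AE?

GL32xe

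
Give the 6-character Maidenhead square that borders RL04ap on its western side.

QL94xp

Longitude subsquare a = 0; −1 → -1, wraps to 23 = x, carry into square.
Longitude square 0; −1 → -1, wraps to 9, carry into field.
Longitude field R = 17; −1 → 16 = Q.
The latitude characters are unchanged.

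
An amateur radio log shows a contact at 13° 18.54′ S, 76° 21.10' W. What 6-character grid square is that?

Shift to the Maidenhead origin (180°W, 90°S): lon 103.6483, lat 76.6910.
Field (20°×10°, letters A–R): 103.6483/20 → 5 → F, 76.6910/10 → 7 → H; chars FH.
Square (2°×1°, digits 0–9): 3.6483/2 → 1, 6.6910/1 → 6; chars 16.
Subsquare (5′×2.5′, letters a–x): 1.6483/0.0833333 → 19 → t, 0.6910/0.0416667 → 16 → q; chars tq.

FH16tq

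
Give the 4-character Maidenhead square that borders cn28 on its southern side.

CN27

Latitude square 8; −1 → 7.
The longitude characters are unchanged.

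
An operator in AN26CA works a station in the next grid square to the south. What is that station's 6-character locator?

Latitude subsquare a = 0; −1 → -1, wraps to 23 = x, carry into square.
Latitude square 6; −1 → 5.
The longitude characters are unchanged.

AN25cx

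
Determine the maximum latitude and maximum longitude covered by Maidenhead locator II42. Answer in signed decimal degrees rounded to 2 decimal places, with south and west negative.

-7.00, -10.00

Field I=8, I=8: +8·20° lon, +8·10° lat → SW at lon -20°, lat -10°.
Square 4, 2: +4·2° lon, +2·1° lat → SW at lon -12°, lat -8°.
Cell spans 2° lon × 1° lat. NE corner is SW corner plus one full cell.
latitude -7.00, longitude -10.00.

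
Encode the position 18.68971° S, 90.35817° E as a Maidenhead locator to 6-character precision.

Offset from 180°W / 90°S: lon 270.3582°, lat 71.3103°.
Field: lon ⌊270.3582/20⌋ = 13 → N; lat ⌊71.3103/10⌋ = 7 → H.
Square: lon ⌊10.3582/2⌋ = 5; lat ⌊1.3103/1⌋ = 1.
Subsquare: lon ⌊0.3582/0.0833333⌋ = 4 → e; lat ⌊0.3103/0.0416667⌋ = 7 → h.

NH51eh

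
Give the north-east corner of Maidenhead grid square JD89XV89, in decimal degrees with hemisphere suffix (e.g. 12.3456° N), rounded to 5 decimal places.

50.08333° S, 17.99167° E

Field J=9, D=3: +9·20° lon, +3·10° lat → SW at lon 0°, lat -60°.
Square 8, 9: +8·2° lon, +9·1° lat → SW at lon 16°, lat -51°.
Subsquare x=23, v=21: +23·0.0833333° lon, +21·0.0416667° lat → SW at lon 17.9167°, lat -50.125°.
Extended square 8, 9: +8·0.00833333° lon, +9·0.00416667° lat → SW at lon 17.9833°, lat -50.0875°.
Cell spans 0.00833333° lon × 0.00416667° lat. NE corner is SW corner plus one full cell.
latitude 50.08333° S, longitude 17.99167° E.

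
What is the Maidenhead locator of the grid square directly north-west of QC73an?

Longitude subsquare a = 0; −1 → -1, wraps to 23 = x, carry into square.
Longitude square 7; −1 → 6.
Latitude subsquare n = 13; +1 → 14 = o.

QC63xo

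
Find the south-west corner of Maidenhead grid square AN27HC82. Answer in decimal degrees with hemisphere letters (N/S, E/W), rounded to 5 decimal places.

47.09167° N, 175.35000° W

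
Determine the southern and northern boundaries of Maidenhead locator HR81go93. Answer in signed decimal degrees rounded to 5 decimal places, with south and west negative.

81.59583, 81.60000

Field H=7, R=17: +7·20° lon, +17·10° lat → SW at lon -40°, lat 80°.
Square 8, 1: +8·2° lon, +1·1° lat → SW at lon -24°, lat 81°.
Subsquare g=6, o=14: +6·0.0833333° lon, +14·0.0416667° lat → SW at lon -23.5°, lat 81.5833°.
Extended square 9, 3: +9·0.00833333° lon, +3·0.00416667° lat → SW at lon -23.425°, lat 81.5958°.
Cell spans 0.00833333° lon × 0.00416667° lat.
south 81.59583, north 81.60000.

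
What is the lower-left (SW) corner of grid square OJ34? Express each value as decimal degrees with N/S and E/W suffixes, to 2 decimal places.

Field O=14, J=9: +14·20° lon, +9·10° lat → SW at lon 100°, lat 0°.
Square 3, 4: +3·2° lon, +4·1° lat → SW at lon 106°, lat 4°.
latitude 4.00° N, longitude 106.00° E.

4.00° N, 106.00° E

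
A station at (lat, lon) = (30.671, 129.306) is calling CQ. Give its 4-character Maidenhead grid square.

PM40

Shift to the Maidenhead origin (180°W, 90°S): lon 309.31, lat 120.67.
Field: 309.31/20 → 15 → P, 120.67/10 → 12 → M; chars PM.
Square: 9.31/2 → 4, 0.67/1 → 0; chars 40.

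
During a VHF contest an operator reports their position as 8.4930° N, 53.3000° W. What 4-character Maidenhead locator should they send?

GJ38

Offset from 180°W / 90°S: lon 126.70°, lat 98.49°.
Field: lon ⌊126.70/20⌋ = 6 → G; lat ⌊98.49/10⌋ = 9 → J.
Square: lon ⌊6.70/2⌋ = 3; lat ⌊8.49/1⌋ = 8.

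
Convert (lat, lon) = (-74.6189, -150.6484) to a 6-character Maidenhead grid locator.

BB45qj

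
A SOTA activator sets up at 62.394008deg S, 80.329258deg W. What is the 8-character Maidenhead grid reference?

EC97uo05

Add 180° to longitude and 90° to latitude: 99.67074, 27.60599.
Field: 99.67074/20 → 4 → E, 27.60599/10 → 2 → C; chars EC.
Square: 19.67074/2 → 9, 7.60599/1 → 7; chars 97.
Subsquare: 1.67074/0.0833333 → 20 → u, 0.60599/0.0416667 → 14 → o; chars uo.
Extended square: 0.00408/0.00833333 → 0, 0.02266/0.00416667 → 5; chars 05.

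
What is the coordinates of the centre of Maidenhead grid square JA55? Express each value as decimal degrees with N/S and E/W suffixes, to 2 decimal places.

84.50° S, 11.00° E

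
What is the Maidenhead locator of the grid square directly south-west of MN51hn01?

Longitude extended square 0; −1 → -1, wraps to 9, carry into subsquare.
Longitude subsquare h = 7; −1 → 6 = g.
Latitude extended square 1; −1 → 0.

MN51gn90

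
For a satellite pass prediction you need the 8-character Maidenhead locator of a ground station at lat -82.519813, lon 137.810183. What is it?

Shift to the Maidenhead origin (180°W, 90°S): lon 317.81018, lat 7.48019.
Field: 317.81018/20 → 15 → P, 7.48019/10 → 0 → A; chars PA.
Square: 17.81018/2 → 8, 7.48019/1 → 7; chars 87.
Subsquare: 1.81018/0.0833333 → 21 → v, 0.48019/0.0416667 → 11 → l; chars vl.
Extended square: 0.06018/0.00833333 → 7, 0.02185/0.00416667 → 5; chars 75.

PA87vl75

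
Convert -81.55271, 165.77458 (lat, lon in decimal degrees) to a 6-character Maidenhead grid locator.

Add 180° to longitude and 90° to latitude: 345.7746, 8.4473.
Field (20°×10°, letters A–R): 345.7746/20 → 17 → R, 8.4473/10 → 0 → A; chars RA.
Square (2°×1°, digits 0–9): 5.7746/2 → 2, 8.4473/1 → 8; chars 28.
Subsquare (5′×2.5′, letters a–x): 1.7746/0.0833333 → 21 → v, 0.4473/0.0416667 → 10 → k; chars vk.

RA28vk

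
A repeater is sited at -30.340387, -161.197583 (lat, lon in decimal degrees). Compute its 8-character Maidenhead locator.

AF99jp68

Offset from 180°W / 90°S: lon 18.80242°, lat 59.65961°.
Field: 18.80242/20 → 0 → A, 59.65961/10 → 5 → F; chars AF.
Square: 18.80242/2 → 9, 9.65961/1 → 9; chars 99.
Subsquare: 0.80242/0.0833333 → 9 → j, 0.65961/0.0416667 → 15 → p; chars jp.
Extended square: 0.05242/0.00833333 → 6, 0.03461/0.00416667 → 8; chars 68.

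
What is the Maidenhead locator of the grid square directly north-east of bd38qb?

BD38rc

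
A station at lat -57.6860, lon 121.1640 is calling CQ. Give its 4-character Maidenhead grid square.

PD02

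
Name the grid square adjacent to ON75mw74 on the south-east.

ON75mw83

Longitude extended square 7; +1 → 8.
Latitude extended square 4; −1 → 3.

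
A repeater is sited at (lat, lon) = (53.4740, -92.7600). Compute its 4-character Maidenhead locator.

EO33

Add 180° to longitude and 90° to latitude: 87.24, 143.47.
Field (20°×10°, letters A–R): lon ⌊87.24/20⌋ = 4 → E; lat ⌊143.47/10⌋ = 14 → O.
Square (2°×1°, digits 0–9): lon ⌊7.24/2⌋ = 3; lat ⌊3.47/1⌋ = 3.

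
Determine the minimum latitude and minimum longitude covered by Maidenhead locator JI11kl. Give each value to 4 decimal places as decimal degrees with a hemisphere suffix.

8.5417° S, 2.8333° E

Field J=9, I=8: +9·20° lon, +8·10° lat → SW at lon 0°, lat -10°.
Square 1, 1: +1·2° lon, +1·1° lat → SW at lon 2°, lat -9°.
Subsquare k=10, l=11: +10·0.0833333° lon, +11·0.0416667° lat → SW at lon 2.83333°, lat -8.54167°.
latitude 8.5417° S, longitude 2.8333° E.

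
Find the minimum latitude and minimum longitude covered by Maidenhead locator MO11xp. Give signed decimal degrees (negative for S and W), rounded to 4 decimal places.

51.6250, 63.9167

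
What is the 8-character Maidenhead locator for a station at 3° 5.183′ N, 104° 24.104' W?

DJ73tc10

Offset from 180°W / 90°S: lon 75.59827°, lat 93.08638°.
Field: lon ⌊75.59827/20⌋ = 3 → D; lat ⌊93.08638/10⌋ = 9 → J.
Square: lon ⌊15.59827/2⌋ = 7; lat ⌊3.08638/1⌋ = 3.
Subsquare: lon ⌊1.59827/0.0833333⌋ = 19 → t; lat ⌊0.08638/0.0416667⌋ = 2 → c.
Extended square: lon ⌊0.01493/0.00833333⌋ = 1; lat ⌊0.00305/0.00416667⌋ = 0.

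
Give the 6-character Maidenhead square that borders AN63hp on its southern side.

Latitude subsquare p = 15; −1 → 14 = o.
The longitude characters are unchanged.

AN63ho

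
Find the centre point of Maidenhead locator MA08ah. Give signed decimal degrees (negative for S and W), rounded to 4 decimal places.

-81.6875, 60.0417

Field M=12, A=0: +12·20° lon, +0·10° lat → SW at lon 60°, lat -90°.
Square 0, 8: +0·2° lon, +8·1° lat → SW at lon 60°, lat -82°.
Subsquare a=0, h=7: +0·0.0833333° lon, +7·0.0416667° lat → SW at lon 60°, lat -81.7083°.
Cell spans 0.0833333° lon × 0.0416667° lat. Centre is SW corner plus half of each.
latitude -81.6875, longitude 60.0417.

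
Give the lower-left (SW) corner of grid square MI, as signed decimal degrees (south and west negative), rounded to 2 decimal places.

Field M=12, I=8: +12·20° lon, +8·10° lat → SW at lon 60°, lat -10°.
latitude -10.00, longitude 60.00.

-10.00, 60.00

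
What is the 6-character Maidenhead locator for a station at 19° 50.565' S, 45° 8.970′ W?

GH70kd

Add 180° to longitude and 90° to latitude: 134.8505, 70.1573.
Field: lon ⌊134.8505/20⌋ = 6 → G; lat ⌊70.1573/10⌋ = 7 → H.
Square: lon ⌊14.8505/2⌋ = 7; lat ⌊0.1573/1⌋ = 0.
Subsquare: lon ⌊0.8505/0.0833333⌋ = 10 → k; lat ⌊0.1573/0.0416667⌋ = 3 → d.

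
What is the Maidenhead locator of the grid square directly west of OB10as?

Longitude subsquare a = 0; −1 → -1, wraps to 23 = x, carry into square.
Longitude square 1; −1 → 0.
The latitude characters are unchanged.

OB00xs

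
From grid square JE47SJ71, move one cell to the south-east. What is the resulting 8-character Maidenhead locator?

Longitude extended square 7; +1 → 8.
Latitude extended square 1; −1 → 0.

JE47sj80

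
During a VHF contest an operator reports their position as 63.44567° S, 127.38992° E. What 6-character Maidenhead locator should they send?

Add 180° to longitude and 90° to latitude: 307.3899, 26.5543.
Field (20°×10°, letters A–R): lon ⌊307.3899/20⌋ = 15 → P; lat ⌊26.5543/10⌋ = 2 → C.
Square (2°×1°, digits 0–9): lon ⌊7.3899/2⌋ = 3; lat ⌊6.5543/1⌋ = 6.
Subsquare (5′×2.5′, letters a–x): lon ⌊1.3899/0.0833333⌋ = 16 → q; lat ⌊0.5543/0.0416667⌋ = 13 → n.

PC36qn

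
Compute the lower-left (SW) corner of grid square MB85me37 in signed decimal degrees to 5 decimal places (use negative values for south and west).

-74.80417, 77.02500

Field M=12, B=1: +12·20° lon, +1·10° lat → SW at lon 60°, lat -80°.
Square 8, 5: +8·2° lon, +5·1° lat → SW at lon 76°, lat -75°.
Subsquare m=12, e=4: +12·0.0833333° lon, +4·0.0416667° lat → SW at lon 77°, lat -74.8333°.
Extended square 3, 7: +3·0.00833333° lon, +7·0.00416667° lat → SW at lon 77.025°, lat -74.8042°.
latitude -74.80417, longitude 77.02500.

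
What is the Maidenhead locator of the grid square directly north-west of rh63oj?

Longitude subsquare o = 14; −1 → 13 = n.
Latitude subsquare j = 9; +1 → 10 = k.

RH63nk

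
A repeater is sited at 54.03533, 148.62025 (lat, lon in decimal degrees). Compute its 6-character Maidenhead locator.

QO44ha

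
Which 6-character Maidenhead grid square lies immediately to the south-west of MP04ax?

Longitude subsquare a = 0; −1 → -1, wraps to 23 = x, carry into square.
Longitude square 0; −1 → -1, wraps to 9, carry into field.
Longitude field M = 12; −1 → 11 = L.
Latitude subsquare x = 23; −1 → 22 = w.

LP94xw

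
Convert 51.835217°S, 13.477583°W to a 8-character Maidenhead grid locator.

ID38gd29

Offset from 180°W / 90°S: lon 166.52242°, lat 38.16478°.
Field: 166.52242/20 → 8 → I, 38.16478/10 → 3 → D; chars ID.
Square: 6.52242/2 → 3, 8.16478/1 → 8; chars 38.
Subsquare: 0.52242/0.0833333 → 6 → g, 0.16478/0.0416667 → 3 → d; chars gd.
Extended square: 0.02242/0.00833333 → 2, 0.03978/0.00416667 → 9; chars 29.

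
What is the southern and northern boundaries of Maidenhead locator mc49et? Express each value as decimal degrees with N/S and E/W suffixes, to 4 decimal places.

60.2083° S, 60.1667° S

Field M=12, C=2: +12·20° lon, +2·10° lat → SW at lon 60°, lat -70°.
Square 4, 9: +4·2° lon, +9·1° lat → SW at lon 68°, lat -61°.
Subsquare e=4, t=19: +4·0.0833333° lon, +19·0.0416667° lat → SW at lon 68.3333°, lat -60.2083°.
Cell spans 0.0833333° lon × 0.0416667° lat.
south 60.2083° S, north 60.1667° S.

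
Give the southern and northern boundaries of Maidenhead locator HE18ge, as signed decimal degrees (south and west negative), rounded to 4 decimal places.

-41.8333, -41.7917

Field H=7, E=4: +7·20° lon, +4·10° lat → SW at lon -40°, lat -50°.
Square 1, 8: +1·2° lon, +8·1° lat → SW at lon -38°, lat -42°.
Subsquare g=6, e=4: +6·0.0833333° lon, +4·0.0416667° lat → SW at lon -37.5°, lat -41.8333°.
Cell spans 0.0833333° lon × 0.0416667° lat.
south -41.8333, north -41.7917.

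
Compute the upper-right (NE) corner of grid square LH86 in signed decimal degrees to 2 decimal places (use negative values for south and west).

Field L=11, H=7: +11·20° lon, +7·10° lat → SW at lon 40°, lat -20°.
Square 8, 6: +8·2° lon, +6·1° lat → SW at lon 56°, lat -14°.
Cell spans 2° lon × 1° lat. NE corner is SW corner plus one full cell.
latitude -13.00, longitude 58.00.

-13.00, 58.00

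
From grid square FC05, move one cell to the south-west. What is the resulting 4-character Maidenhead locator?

EC94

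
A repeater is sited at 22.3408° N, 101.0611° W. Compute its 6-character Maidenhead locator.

DL92li

Offset from 180°W / 90°S: lon 78.9389°, lat 112.3408°.
Field: lon ⌊78.9389/20⌋ = 3 → D; lat ⌊112.3408/10⌋ = 11 → L.
Square: lon ⌊18.9389/2⌋ = 9; lat ⌊2.3408/1⌋ = 2.
Subsquare: lon ⌊0.9389/0.0833333⌋ = 11 → l; lat ⌊0.3408/0.0416667⌋ = 8 → i.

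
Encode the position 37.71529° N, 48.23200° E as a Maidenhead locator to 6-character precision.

Shift to the Maidenhead origin (180°W, 90°S): lon 228.2320, lat 127.7153.
Field: lon ⌊228.2320/20⌋ = 11 → L; lat ⌊127.7153/10⌋ = 12 → M.
Square: lon ⌊8.2320/2⌋ = 4; lat ⌊7.7153/1⌋ = 7.
Subsquare: lon ⌊0.2320/0.0833333⌋ = 2 → c; lat ⌊0.7153/0.0416667⌋ = 17 → r.

LM47cr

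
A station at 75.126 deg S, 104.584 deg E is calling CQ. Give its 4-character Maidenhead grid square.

Offset from 180°W / 90°S: lon 284.58°, lat 14.87°.
Field: lon ⌊284.58/20⌋ = 14 → O; lat ⌊14.87/10⌋ = 1 → B.
Square: lon ⌊4.58/2⌋ = 2; lat ⌊4.87/1⌋ = 4.

OB24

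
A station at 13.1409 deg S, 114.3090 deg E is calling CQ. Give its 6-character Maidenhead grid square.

OH76du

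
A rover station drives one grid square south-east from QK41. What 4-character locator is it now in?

QK50

Longitude square 4; +1 → 5.
Latitude square 1; −1 → 0.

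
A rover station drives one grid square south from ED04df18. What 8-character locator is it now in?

Latitude extended square 8; −1 → 7.
The longitude characters are unchanged.

ED04df17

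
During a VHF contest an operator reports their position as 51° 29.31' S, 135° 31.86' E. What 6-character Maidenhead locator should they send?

Offset from 180°W / 90°S: lon 315.5310°, lat 38.5115°.
Field: lon ⌊315.5310/20⌋ = 15 → P; lat ⌊38.5115/10⌋ = 3 → D.
Square: lon ⌊15.5310/2⌋ = 7; lat ⌊8.5115/1⌋ = 8.
Subsquare: lon ⌊1.5310/0.0833333⌋ = 18 → s; lat ⌊0.5115/0.0416667⌋ = 12 → m.

PD78sm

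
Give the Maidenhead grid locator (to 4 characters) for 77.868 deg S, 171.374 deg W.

AB42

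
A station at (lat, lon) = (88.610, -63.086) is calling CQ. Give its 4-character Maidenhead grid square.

Shift to the Maidenhead origin (180°W, 90°S): lon 116.91, lat 178.61.
Field: 116.91/20 → 5 → F, 178.61/10 → 17 → R; chars FR.
Square: 16.91/2 → 8, 8.61/1 → 8; chars 88.

FR88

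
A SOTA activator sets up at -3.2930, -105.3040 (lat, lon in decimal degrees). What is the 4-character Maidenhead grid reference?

DI76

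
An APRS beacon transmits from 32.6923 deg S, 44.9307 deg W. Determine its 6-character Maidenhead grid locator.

GF77mh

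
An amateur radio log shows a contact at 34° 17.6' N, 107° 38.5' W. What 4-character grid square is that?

DM64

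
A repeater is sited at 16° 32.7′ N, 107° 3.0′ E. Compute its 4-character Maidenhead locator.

OK36

Shift to the Maidenhead origin (180°W, 90°S): lon 287.05, lat 106.55.
Field: 287.05/20 → 14 → O, 106.55/10 → 10 → K; chars OK.
Square: 7.05/2 → 3, 6.55/1 → 6; chars 36.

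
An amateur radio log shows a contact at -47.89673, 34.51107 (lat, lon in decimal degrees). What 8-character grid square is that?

Offset from 180°W / 90°S: lon 214.51107°, lat 42.10327°.
Field: lon ⌊214.51107/20⌋ = 10 → K; lat ⌊42.10327/10⌋ = 4 → E.
Square: lon ⌊14.51107/2⌋ = 7; lat ⌊2.10327/1⌋ = 2.
Subsquare: lon ⌊0.51107/0.0833333⌋ = 6 → g; lat ⌊0.10327/0.0416667⌋ = 2 → c.
Extended square: lon ⌊0.01107/0.00833333⌋ = 1; lat ⌊0.01994/0.00416667⌋ = 4.

KE72gc14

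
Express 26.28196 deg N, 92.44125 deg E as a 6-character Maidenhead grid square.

NL66fg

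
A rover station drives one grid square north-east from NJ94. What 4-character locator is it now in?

OJ05

Longitude square 9; +1 → 10, wraps to 0, carry into field.
Longitude field N = 13; +1 → 14 = O.
Latitude square 4; +1 → 5.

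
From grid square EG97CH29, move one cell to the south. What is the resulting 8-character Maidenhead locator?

EG97ch28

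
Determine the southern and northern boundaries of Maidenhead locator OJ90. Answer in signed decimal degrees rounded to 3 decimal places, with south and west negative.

0.000, 1.000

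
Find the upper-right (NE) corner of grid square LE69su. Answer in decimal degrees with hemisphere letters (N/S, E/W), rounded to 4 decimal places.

40.1250° S, 53.5833° E

Field L=11, E=4: +11·20° lon, +4·10° lat → SW at lon 40°, lat -50°.
Square 6, 9: +6·2° lon, +9·1° lat → SW at lon 52°, lat -41°.
Subsquare s=18, u=20: +18·0.0833333° lon, +20·0.0416667° lat → SW at lon 53.5°, lat -40.1667°.
Cell spans 0.0833333° lon × 0.0416667° lat. NE corner is SW corner plus one full cell.
latitude 40.1250° S, longitude 53.5833° E.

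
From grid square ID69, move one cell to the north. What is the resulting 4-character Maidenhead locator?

IE60

Latitude square 9; +1 → 10, wraps to 0, carry into field.
Latitude field D = 3; +1 → 4 = E.
The longitude characters are unchanged.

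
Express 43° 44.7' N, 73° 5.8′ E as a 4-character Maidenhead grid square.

MN63

Shift to the Maidenhead origin (180°W, 90°S): lon 253.10, lat 133.75.
Field: 253.10/20 → 12 → M, 133.75/10 → 13 → N; chars MN.
Square: 13.10/2 → 6, 3.75/1 → 3; chars 63.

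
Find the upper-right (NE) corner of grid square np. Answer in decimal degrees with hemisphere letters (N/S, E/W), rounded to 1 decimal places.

Field N=13, P=15: +13·20° lon, +15·10° lat → SW at lon 80°, lat 60°.
Cell spans 20° lon × 10° lat. NE corner is SW corner plus one full cell.
latitude 70.0° N, longitude 100.0° E.

70.0° N, 100.0° E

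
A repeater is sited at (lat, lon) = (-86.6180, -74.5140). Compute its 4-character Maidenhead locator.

Shift to the Maidenhead origin (180°W, 90°S): lon 105.49, lat 3.38.
Field: 105.49/20 → 5 → F, 3.38/10 → 0 → A; chars FA.
Square: 5.49/2 → 2, 3.38/1 → 3; chars 23.

FA23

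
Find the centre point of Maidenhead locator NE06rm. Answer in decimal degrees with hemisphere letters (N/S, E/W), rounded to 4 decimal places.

Field N=13, E=4: +13·20° lon, +4·10° lat → SW at lon 80°, lat -50°.
Square 0, 6: +0·2° lon, +6·1° lat → SW at lon 80°, lat -44°.
Subsquare r=17, m=12: +17·0.0833333° lon, +12·0.0416667° lat → SW at lon 81.4167°, lat -43.5°.
Cell spans 0.0833333° lon × 0.0416667° lat. Centre is SW corner plus half of each.
latitude 43.4792° S, longitude 81.4583° E.

43.4792° S, 81.4583° E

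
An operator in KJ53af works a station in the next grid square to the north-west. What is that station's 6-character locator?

KJ43xg

Longitude subsquare a = 0; −1 → -1, wraps to 23 = x, carry into square.
Longitude square 5; −1 → 4.
Latitude subsquare f = 5; +1 → 6 = g.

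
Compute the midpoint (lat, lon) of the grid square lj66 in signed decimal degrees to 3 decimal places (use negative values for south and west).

6.500, 53.000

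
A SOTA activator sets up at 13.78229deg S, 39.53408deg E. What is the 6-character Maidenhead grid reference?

KH96sf

Shift to the Maidenhead origin (180°W, 90°S): lon 219.5341, lat 76.2177.
Field (20°×10°, letters A–R): lon ⌊219.5341/20⌋ = 10 → K; lat ⌊76.2177/10⌋ = 7 → H.
Square (2°×1°, digits 0–9): lon ⌊19.5341/2⌋ = 9; lat ⌊6.2177/1⌋ = 6.
Subsquare (5′×2.5′, letters a–x): lon ⌊1.5341/0.0833333⌋ = 18 → s; lat ⌊0.2177/0.0416667⌋ = 5 → f.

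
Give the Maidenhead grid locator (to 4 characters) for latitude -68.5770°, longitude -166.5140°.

AC61

Add 180° to longitude and 90° to latitude: 13.49, 21.42.
Field (20°×10°, letters A–R): lon ⌊13.49/20⌋ = 0 → A; lat ⌊21.42/10⌋ = 2 → C.
Square (2°×1°, digits 0–9): lon ⌊13.49/2⌋ = 6; lat ⌊1.42/1⌋ = 1.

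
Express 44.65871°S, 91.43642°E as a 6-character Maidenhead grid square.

NE55ri

Add 180° to longitude and 90° to latitude: 271.4364, 45.3413.
Field: 271.4364/20 → 13 → N, 45.3413/10 → 4 → E; chars NE.
Square: 11.4364/2 → 5, 5.3413/1 → 5; chars 55.
Subsquare: 1.4364/0.0833333 → 17 → r, 0.3413/0.0416667 → 8 → i; chars ri.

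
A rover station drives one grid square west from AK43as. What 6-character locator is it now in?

AK33xs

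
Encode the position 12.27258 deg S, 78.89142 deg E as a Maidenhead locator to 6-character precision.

MH97kr

Offset from 180°W / 90°S: lon 258.8914°, lat 77.7274°.
Field: lon ⌊258.8914/20⌋ = 12 → M; lat ⌊77.7274/10⌋ = 7 → H.
Square: lon ⌊18.8914/2⌋ = 9; lat ⌊7.7274/1⌋ = 7.
Subsquare: lon ⌊0.8914/0.0833333⌋ = 10 → k; lat ⌊0.7274/0.0416667⌋ = 17 → r.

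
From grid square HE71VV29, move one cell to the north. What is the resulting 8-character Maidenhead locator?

HE71vw20

Latitude extended square 9; +1 → 10, wraps to 0, carry into subsquare.
Latitude subsquare v = 21; +1 → 22 = w.
The longitude characters are unchanged.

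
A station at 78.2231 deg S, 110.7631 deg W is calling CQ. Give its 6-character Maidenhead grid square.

DB41os

Shift to the Maidenhead origin (180°W, 90°S): lon 69.2369, lat 11.7769.
Field: 69.2369/20 → 3 → D, 11.7769/10 → 1 → B; chars DB.
Square: 9.2369/2 → 4, 1.7769/1 → 1; chars 41.
Subsquare: 1.2369/0.0833333 → 14 → o, 0.7769/0.0416667 → 18 → s; chars os.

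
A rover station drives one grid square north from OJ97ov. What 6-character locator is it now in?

Latitude subsquare v = 21; +1 → 22 = w.
The longitude characters are unchanged.

OJ97ow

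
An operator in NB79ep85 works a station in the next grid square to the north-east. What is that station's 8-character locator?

NB79ep96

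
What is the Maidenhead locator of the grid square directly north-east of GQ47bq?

GQ47cr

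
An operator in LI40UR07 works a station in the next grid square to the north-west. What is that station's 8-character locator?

Longitude extended square 0; −1 → -1, wraps to 9, carry into subsquare.
Longitude subsquare u = 20; −1 → 19 = t.
Latitude extended square 7; +1 → 8.

LI40tr98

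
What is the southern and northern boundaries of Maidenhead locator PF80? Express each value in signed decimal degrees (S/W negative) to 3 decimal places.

-40.000, -39.000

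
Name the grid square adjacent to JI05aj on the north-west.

Longitude subsquare a = 0; −1 → -1, wraps to 23 = x, carry into square.
Longitude square 0; −1 → -1, wraps to 9, carry into field.
Longitude field J = 9; −1 → 8 = I.
Latitude subsquare j = 9; +1 → 10 = k.

II95xk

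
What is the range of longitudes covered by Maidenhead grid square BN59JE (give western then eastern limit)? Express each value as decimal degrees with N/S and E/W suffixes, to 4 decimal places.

Field B=1, N=13: +1·20° lon, +13·10° lat → SW at lon -160°, lat 40°.
Square 5, 9: +5·2° lon, +9·1° lat → SW at lon -150°, lat 49°.
Subsquare j=9, e=4: +9·0.0833333° lon, +4·0.0416667° lat → SW at lon -149.25°, lat 49.1667°.
Cell spans 0.0833333° lon × 0.0416667° lat.
west 149.2500° W, east 149.1667° W.

149.2500° W, 149.1667° W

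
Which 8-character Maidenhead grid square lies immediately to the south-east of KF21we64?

Longitude extended square 6; +1 → 7.
Latitude extended square 4; −1 → 3.

KF21we73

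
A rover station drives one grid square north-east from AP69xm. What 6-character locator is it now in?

AP79an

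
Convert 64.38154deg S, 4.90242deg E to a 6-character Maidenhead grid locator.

Shift to the Maidenhead origin (180°W, 90°S): lon 184.9024, lat 25.6185.
Field: lon ⌊184.9024/20⌋ = 9 → J; lat ⌊25.6185/10⌋ = 2 → C.
Square: lon ⌊4.9024/2⌋ = 2; lat ⌊5.6185/1⌋ = 5.
Subsquare: lon ⌊0.9024/0.0833333⌋ = 10 → k; lat ⌊0.6185/0.0416667⌋ = 14 → o.

JC25ko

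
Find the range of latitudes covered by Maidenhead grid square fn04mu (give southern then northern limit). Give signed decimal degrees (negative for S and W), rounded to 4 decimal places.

Field F=5, N=13: +5·20° lon, +13·10° lat → SW at lon -80°, lat 40°.
Square 0, 4: +0·2° lon, +4·1° lat → SW at lon -80°, lat 44°.
Subsquare m=12, u=20: +12·0.0833333° lon, +20·0.0416667° lat → SW at lon -79°, lat 44.8333°.
Cell spans 0.0833333° lon × 0.0416667° lat.
south 44.8333, north 44.8750.

44.8333, 44.8750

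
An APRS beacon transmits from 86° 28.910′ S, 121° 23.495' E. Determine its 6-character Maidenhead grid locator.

PA03qm

Offset from 180°W / 90°S: lon 301.3916°, lat 3.5182°.
Field: 301.3916/20 → 15 → P, 3.5182/10 → 0 → A; chars PA.
Square: 1.3916/2 → 0, 3.5182/1 → 3; chars 03.
Subsquare: 1.3916/0.0833333 → 16 → q, 0.5182/0.0416667 → 12 → m; chars qm.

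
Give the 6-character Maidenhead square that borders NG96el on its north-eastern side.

Longitude subsquare e = 4; +1 → 5 = f.
Latitude subsquare l = 11; +1 → 12 = m.

NG96fm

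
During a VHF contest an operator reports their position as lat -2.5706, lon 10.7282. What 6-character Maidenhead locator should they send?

Offset from 180°W / 90°S: lon 190.7282°, lat 87.4294°.
Field: 190.7282/20 → 9 → J, 87.4294/10 → 8 → I; chars JI.
Square: 10.7282/2 → 5, 7.4294/1 → 7; chars 57.
Subsquare: 0.7282/0.0833333 → 8 → i, 0.4294/0.0416667 → 10 → k; chars ik.

JI57ik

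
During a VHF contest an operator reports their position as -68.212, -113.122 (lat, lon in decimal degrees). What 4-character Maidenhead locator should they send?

DC31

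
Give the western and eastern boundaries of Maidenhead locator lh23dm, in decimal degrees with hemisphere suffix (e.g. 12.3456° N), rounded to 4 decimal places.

44.2500° E, 44.3333° E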